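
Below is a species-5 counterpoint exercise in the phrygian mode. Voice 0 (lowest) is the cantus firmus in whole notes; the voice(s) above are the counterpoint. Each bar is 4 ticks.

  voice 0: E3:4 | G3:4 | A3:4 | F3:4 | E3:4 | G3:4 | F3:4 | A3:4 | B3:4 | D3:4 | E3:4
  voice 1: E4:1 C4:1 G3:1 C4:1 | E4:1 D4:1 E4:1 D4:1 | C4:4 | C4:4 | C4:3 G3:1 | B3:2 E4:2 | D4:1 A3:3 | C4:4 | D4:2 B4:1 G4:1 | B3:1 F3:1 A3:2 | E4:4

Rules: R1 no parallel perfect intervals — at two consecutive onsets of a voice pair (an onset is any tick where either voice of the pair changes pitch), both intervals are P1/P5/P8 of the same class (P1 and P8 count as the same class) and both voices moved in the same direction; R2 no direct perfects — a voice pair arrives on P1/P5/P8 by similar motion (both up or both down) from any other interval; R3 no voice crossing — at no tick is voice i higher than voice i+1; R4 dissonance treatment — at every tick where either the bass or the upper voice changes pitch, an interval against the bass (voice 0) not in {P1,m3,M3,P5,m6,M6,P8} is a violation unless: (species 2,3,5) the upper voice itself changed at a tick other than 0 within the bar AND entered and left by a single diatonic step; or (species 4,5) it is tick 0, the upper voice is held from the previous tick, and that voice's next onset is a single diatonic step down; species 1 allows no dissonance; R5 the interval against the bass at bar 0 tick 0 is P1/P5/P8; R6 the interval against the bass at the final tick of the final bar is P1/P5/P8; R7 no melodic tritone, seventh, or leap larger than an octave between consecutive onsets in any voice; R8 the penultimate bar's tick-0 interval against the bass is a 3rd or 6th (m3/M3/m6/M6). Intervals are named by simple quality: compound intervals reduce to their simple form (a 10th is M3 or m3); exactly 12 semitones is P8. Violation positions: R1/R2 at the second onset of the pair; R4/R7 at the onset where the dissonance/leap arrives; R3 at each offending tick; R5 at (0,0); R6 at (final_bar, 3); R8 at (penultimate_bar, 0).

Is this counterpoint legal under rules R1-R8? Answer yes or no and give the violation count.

bar 0: v0=E3 v1=E4 (P8)
bar 1: v0=G3 v1=E4 (M6)
bar 2: v0=A3 v1=C4 (m3)
bar 3: v0=F3 v1=C4 (P5)
bar 4: v0=E3 v1=C4 (m6)
bar 5: v0=G3 v1=B3 (M3)
bar 6: v0=F3 v1=D4 (M6)
bar 7: v0=A3 v1=C4 (m3)
bar 8: v0=B3 v1=D4 (m3)
bar 9: v0=D3 v1=B3 (M6)
bar 10: v0=E3 v1=E4 (P8)
  R7 @ bar9.1: B3->F3 leap 6st
  R2 @ bar10.0: D3/A3 P5 -> E3/E4 P8 similar

No (2 violations)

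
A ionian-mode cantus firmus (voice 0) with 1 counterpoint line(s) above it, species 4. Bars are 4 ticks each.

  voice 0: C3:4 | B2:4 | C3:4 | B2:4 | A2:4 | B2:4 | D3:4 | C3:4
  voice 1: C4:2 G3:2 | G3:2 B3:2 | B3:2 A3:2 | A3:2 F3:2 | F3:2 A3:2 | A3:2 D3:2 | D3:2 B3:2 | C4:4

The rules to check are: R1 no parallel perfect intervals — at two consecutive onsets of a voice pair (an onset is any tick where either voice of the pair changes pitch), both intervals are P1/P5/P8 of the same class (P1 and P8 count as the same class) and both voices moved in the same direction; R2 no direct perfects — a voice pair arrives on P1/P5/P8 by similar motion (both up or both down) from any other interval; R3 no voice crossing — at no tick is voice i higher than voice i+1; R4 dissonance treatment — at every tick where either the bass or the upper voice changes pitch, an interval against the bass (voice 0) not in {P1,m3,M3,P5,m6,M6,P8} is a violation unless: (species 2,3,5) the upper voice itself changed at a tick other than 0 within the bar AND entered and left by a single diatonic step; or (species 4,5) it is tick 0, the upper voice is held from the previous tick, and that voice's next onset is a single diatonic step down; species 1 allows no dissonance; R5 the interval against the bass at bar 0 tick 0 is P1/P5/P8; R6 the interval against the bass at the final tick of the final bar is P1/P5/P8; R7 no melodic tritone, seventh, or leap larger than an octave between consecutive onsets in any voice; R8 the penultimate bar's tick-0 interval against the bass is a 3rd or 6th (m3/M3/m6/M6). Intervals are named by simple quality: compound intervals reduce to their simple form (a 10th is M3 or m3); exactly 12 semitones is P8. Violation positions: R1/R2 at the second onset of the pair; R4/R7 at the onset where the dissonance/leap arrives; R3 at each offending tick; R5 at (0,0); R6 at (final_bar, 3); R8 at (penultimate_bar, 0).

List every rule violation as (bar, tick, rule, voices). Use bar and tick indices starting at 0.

(3, 0, R4, (0, 1))
(3, 2, R4, (0, 1))
(5, 0, R4, (0, 1))
(6, 0, R8, (0, 1))

bar 0: v0=C3 v1=C4 downbeat P8
bar 1: v0=B2 v1=G3 downbeat m6
bar 2: v0=C3 v1=B3 downbeat M7
bar 3: v0=B2 v1=A3 downbeat m7
bar 4: v0=A2 v1=F3 downbeat m6
bar 5: v0=B2 v1=A3 downbeat m7
bar 6: v0=D3 v1=D3 downbeat P1
bar 7: v0=C3 v1=C4 downbeat P8
  -> R4 @ bar 3 tick 0 v(0, 1): B2/A3 m7 untreated
  -> R4 @ bar 3 tick 2 v(0, 1): B2/F3 TT untreated
  -> R4 @ bar 5 tick 0 v(0, 1): B2/A3 m7 untreated
  -> R8 @ bar 6 tick 0 v(0, 1): penult P1 not 3rd/6th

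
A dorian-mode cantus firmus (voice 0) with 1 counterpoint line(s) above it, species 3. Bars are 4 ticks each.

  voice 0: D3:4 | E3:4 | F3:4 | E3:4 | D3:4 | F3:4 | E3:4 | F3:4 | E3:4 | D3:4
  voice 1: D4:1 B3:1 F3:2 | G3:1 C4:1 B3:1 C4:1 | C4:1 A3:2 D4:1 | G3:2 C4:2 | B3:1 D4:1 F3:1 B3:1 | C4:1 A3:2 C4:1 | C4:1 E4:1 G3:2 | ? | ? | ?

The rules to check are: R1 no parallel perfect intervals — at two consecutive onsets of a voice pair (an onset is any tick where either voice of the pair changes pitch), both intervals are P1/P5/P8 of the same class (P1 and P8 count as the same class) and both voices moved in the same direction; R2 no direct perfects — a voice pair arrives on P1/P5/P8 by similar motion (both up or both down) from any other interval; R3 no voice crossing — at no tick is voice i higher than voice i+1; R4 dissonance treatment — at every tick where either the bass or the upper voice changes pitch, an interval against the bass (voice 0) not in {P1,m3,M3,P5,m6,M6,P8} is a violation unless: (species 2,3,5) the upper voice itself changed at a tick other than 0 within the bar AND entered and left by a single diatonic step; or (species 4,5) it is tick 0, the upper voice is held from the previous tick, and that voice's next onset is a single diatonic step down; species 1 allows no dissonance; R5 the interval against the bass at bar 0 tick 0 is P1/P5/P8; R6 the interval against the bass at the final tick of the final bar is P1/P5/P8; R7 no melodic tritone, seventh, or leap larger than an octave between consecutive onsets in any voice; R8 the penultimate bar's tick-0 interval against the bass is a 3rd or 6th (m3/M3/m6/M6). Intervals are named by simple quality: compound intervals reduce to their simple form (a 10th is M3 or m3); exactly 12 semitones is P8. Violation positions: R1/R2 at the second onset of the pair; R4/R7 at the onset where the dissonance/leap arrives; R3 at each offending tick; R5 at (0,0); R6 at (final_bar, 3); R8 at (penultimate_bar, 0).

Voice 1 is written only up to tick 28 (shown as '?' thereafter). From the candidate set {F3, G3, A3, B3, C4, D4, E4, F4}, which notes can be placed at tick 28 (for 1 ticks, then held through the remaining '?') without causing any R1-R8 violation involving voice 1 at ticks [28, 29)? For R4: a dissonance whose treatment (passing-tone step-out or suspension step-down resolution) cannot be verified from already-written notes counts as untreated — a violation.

F3: legal
G3: violates R4
A3: legal
B3: violates R4
C4: violates R2
D4: legal
E4: violates R4
F4: violates R2,R7

{A3, D4, F3}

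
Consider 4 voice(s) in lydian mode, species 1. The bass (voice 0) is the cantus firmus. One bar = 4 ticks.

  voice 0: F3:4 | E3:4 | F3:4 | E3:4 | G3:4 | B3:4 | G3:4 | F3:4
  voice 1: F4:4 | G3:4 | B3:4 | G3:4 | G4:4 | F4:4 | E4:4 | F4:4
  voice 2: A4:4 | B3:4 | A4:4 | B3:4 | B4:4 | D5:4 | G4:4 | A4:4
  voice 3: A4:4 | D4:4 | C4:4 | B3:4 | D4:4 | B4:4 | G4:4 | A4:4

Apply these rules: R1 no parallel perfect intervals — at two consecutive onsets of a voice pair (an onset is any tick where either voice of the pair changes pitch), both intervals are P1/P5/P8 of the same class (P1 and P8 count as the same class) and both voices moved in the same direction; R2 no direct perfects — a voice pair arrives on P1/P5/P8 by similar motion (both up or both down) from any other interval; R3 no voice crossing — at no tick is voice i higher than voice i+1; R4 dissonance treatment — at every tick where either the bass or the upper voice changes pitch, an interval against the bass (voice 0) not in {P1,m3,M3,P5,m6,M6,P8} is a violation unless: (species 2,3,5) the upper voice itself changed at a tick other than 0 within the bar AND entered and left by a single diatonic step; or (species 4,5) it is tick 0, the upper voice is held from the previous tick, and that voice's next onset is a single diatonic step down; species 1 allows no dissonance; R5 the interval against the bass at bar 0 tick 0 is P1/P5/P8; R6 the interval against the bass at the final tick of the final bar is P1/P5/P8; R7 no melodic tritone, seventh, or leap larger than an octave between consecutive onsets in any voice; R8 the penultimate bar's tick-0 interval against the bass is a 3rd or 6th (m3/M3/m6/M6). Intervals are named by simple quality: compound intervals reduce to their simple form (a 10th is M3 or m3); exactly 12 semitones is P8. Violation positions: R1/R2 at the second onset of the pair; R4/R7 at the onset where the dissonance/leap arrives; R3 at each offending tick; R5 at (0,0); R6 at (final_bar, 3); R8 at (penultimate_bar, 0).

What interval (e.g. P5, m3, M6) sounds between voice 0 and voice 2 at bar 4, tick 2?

voice 0=G3 voice 2=B4 -> M3

M3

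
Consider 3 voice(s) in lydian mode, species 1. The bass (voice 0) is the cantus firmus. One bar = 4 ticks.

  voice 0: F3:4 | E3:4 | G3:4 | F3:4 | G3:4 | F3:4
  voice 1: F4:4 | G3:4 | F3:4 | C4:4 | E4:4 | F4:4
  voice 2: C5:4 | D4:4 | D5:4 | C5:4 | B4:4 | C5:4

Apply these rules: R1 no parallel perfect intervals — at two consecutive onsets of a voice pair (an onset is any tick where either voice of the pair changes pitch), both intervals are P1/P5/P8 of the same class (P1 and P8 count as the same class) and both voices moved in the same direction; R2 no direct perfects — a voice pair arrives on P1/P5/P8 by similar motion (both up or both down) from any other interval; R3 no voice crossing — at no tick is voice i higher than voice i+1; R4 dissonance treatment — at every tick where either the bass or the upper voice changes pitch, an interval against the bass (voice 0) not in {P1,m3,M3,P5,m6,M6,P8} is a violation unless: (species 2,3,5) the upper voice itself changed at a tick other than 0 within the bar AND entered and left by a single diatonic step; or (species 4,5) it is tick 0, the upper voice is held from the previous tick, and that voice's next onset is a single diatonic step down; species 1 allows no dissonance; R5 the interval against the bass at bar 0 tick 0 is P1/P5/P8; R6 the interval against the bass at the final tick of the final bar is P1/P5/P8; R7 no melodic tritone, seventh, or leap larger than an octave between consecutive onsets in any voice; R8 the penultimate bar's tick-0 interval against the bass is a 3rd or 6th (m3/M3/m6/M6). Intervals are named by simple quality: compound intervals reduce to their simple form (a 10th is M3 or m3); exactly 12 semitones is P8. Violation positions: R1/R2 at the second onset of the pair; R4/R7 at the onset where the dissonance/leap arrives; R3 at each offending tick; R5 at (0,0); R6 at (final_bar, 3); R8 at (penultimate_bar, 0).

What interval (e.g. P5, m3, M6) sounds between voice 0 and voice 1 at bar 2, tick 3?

M2

voice 0=G3 voice 1=F3 -> M2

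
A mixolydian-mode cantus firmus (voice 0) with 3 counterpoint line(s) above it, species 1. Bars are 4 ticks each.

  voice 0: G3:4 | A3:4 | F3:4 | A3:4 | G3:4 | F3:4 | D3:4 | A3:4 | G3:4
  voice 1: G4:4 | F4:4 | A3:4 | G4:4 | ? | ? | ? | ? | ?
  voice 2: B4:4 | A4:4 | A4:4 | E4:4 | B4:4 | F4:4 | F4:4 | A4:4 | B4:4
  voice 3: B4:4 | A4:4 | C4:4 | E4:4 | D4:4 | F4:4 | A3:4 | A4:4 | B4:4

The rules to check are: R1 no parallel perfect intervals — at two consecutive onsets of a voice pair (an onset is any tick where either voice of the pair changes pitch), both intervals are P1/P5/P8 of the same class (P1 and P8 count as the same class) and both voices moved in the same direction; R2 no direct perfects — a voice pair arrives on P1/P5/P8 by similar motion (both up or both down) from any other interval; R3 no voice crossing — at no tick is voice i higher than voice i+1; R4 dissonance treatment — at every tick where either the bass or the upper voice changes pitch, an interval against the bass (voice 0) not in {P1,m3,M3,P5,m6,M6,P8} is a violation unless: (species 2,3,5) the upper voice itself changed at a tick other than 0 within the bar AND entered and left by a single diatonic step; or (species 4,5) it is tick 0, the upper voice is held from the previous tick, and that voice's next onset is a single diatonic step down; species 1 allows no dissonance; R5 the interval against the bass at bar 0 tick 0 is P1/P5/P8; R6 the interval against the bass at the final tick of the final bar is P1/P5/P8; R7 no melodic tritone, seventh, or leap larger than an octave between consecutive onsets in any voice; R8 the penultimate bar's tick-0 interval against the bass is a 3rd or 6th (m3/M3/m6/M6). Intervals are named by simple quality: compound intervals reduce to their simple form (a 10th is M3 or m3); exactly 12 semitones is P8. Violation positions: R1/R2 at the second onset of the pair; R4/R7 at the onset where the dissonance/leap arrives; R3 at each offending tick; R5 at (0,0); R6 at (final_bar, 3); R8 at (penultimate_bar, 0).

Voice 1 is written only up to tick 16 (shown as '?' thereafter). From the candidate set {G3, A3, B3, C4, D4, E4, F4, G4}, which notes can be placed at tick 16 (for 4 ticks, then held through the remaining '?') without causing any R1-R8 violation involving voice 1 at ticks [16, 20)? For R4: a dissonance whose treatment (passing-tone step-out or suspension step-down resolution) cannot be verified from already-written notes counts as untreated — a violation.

{B3, E4, G4}

G3: violates R2
A3: violates R4,R7
B3: legal
C4: violates R4
D4: violates R2
E4: legal
F4: violates R4
G4: legal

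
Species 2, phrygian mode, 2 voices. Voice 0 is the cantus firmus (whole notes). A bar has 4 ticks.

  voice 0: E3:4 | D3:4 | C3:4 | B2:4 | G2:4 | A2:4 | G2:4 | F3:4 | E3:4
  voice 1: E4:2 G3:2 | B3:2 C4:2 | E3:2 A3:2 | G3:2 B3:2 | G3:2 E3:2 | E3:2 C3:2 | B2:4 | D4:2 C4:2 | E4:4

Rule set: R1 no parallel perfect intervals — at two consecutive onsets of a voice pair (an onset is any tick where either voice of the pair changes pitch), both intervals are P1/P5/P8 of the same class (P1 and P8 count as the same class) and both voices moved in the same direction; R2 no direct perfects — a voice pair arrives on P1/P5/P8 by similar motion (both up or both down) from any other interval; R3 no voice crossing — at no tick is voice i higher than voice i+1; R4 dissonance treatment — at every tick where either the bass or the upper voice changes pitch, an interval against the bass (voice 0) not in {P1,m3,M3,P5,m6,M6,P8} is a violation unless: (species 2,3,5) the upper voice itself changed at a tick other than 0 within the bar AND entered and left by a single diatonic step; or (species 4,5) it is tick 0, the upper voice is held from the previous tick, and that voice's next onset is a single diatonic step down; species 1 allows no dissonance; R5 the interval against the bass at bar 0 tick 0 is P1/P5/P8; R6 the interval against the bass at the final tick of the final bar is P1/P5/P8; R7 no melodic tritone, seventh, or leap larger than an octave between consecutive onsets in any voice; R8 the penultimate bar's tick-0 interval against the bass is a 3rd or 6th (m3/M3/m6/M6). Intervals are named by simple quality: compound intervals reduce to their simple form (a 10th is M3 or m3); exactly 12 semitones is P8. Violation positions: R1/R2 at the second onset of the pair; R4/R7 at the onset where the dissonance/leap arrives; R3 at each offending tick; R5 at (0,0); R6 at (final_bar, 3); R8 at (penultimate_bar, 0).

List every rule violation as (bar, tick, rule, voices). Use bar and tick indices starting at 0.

(1, 2, R4, (0, 1))
(4, 0, R1, (0, 1))
(7, 0, R7, (0,))
(7, 0, R7, (1,))

bar 0: v0=E3 v1=E4 downbeat P8
bar 1: v0=D3 v1=B3 downbeat M6
bar 2: v0=C3 v1=E3 downbeat M3
bar 3: v0=B2 v1=G3 downbeat m6
bar 4: v0=G2 v1=G3 downbeat P8
bar 5: v0=A2 v1=E3 downbeat P5
bar 6: v0=G2 v1=B2 downbeat M3
bar 7: v0=F3 v1=D4 downbeat M6
bar 8: v0=E3 v1=E4 downbeat P8
  -> R4 @ bar 1 tick 2 v(0, 1): D3/C4 m7 untreated
  -> R1 @ bar 4 tick 0 v(0, 1): B2/B3 P8 -> G2/G3 P8 similar
  -> R7 @ bar 7 tick 0 v(0,): G2->F3 leap 10st
  -> R7 @ bar 7 tick 0 v(1,): B2->D4 leap 15st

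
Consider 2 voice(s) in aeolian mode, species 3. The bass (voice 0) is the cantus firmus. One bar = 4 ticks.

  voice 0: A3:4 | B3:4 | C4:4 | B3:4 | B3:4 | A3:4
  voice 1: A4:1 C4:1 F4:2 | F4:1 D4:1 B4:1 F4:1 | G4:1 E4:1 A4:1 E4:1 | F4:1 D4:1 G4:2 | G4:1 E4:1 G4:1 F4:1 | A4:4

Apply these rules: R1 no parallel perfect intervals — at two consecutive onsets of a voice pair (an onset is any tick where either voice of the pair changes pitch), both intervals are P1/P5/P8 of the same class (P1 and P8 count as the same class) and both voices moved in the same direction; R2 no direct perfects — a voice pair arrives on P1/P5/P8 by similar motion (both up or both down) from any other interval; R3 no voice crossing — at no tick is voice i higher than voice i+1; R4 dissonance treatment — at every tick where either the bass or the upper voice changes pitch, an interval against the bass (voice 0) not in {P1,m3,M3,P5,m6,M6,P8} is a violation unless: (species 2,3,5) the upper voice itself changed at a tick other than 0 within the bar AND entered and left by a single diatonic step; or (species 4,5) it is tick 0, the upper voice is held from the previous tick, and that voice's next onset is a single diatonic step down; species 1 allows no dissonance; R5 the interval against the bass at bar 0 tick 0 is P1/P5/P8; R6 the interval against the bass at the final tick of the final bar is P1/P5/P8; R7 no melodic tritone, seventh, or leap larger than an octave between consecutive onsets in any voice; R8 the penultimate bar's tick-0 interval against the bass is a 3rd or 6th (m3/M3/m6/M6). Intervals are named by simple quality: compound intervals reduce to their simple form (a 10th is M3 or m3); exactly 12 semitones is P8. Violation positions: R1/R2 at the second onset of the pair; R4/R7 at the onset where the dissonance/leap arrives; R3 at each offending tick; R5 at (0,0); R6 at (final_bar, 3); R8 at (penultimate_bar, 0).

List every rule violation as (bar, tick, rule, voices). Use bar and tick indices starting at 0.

bar 0: v0=A3 v1=A4 downbeat P8
bar 1: v0=B3 v1=F4 downbeat TT
bar 2: v0=C4 v1=G4 downbeat P5
bar 3: v0=B3 v1=F4 downbeat TT
bar 4: v0=B3 v1=G4 downbeat m6
bar 5: v0=A3 v1=A4 downbeat P8
  -> R4 @ bar 1 tick 0 v(0, 1): B3/F4 TT untreated
  -> R4 @ bar 1 tick 3 v(0, 1): B3/F4 TT untreated
  -> R7 @ bar 1 tick 3 v(1,): B4->F4 leap 6st
  -> R2 @ bar 2 tick 0 v(0, 1): B3/F4 TT -> C4/G4 P5 similar
  -> R4 @ bar 3 tick 0 v(0, 1): B3/F4 TT untreated
  -> R4 @ bar 4 tick 1 v(0, 1): B3/E4 P4 untreated
  -> R4 @ bar 4 tick 3 v(0, 1): B3/F4 TT untreated

(1, 0, R4, (0, 1))
(1, 3, R4, (0, 1))
(1, 3, R7, (1,))
(2, 0, R2, (0, 1))
(3, 0, R4, (0, 1))
(4, 1, R4, (0, 1))
(4, 3, R4, (0, 1))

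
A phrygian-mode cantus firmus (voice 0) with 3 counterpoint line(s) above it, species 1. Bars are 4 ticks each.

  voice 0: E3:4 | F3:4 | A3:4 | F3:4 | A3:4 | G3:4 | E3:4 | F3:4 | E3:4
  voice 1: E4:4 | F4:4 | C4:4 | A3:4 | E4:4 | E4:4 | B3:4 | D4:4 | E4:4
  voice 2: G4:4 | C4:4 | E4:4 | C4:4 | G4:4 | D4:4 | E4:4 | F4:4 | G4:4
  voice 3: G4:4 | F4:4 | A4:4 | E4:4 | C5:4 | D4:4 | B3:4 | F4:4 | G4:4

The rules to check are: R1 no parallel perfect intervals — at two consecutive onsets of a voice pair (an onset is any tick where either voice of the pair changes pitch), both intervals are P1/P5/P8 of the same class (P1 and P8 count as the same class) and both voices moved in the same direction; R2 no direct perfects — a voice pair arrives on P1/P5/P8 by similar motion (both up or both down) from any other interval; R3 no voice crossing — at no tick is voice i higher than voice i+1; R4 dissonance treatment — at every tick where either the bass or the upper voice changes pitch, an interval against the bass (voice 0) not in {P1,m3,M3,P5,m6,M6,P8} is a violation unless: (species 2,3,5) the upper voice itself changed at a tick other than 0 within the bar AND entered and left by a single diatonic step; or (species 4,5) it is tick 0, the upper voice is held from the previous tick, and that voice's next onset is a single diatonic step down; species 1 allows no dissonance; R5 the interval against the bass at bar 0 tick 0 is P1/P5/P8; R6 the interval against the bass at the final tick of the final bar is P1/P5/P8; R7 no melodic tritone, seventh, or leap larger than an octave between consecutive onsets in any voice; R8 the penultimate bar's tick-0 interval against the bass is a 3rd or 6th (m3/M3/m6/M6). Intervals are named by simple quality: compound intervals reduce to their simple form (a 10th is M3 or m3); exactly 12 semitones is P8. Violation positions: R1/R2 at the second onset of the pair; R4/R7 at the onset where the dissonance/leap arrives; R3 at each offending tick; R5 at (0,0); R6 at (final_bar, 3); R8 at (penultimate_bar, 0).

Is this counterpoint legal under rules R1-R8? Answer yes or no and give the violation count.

No (38 violations)

bar 0: v0=E3 v1=E4 v2=G4 v3=G4 (m3)
bar 1: v0=F3 v1=F4 v2=C4 v3=F4 (P8)
bar 2: v0=A3 v1=C4 v2=E4 v3=A4 (P8)
bar 3: v0=F3 v1=A3 v2=C4 v3=E4 (M7)
bar 4: v0=A3 v1=E4 v2=G4 v3=C5 (m3)
bar 5: v0=G3 v1=E4 v2=D4 v3=D4 (P5)
bar 6: v0=E3 v1=B3 v2=E4 v3=B3 (P5)
bar 7: v0=F3 v1=D4 v2=F4 v3=F4 (P8)
bar 8: v0=E3 v1=E4 v2=G4 v3=G4 (m3)
  R5 @ bar0.0: opens on m3
  R5 @ bar0.0: opens on m3
  R1 @ bar1.0: E3/E4 P8 -> F3/F4 P8 similar
  R3 @ bar1.0: F4 above C4
  R3 @ bar1.1: F4 above C4
  R3 @ bar1.2: F4 above C4
  R3 @ bar1.3: F4 above C4
  R1 @ bar2.0: F3/C4 P5 -> A3/E4 P5 similar
  R1 @ bar2.0: F3/F4 P8 -> A3/A4 P8 similar
  R1 @ bar3.0: A3/E4 P5 -> F3/C4 P5 similar
  R2 @ bar3.0: C4/A4 M6 -> A3/E4 P5 similar
  R4 @ bar3.0: F3/E4 M7 untreated
  R2 @ bar4.0: F3/A3 M3 -> A3/E4 P5 similar
  R4 @ bar4.0: A3/G4 m7 untreated
  R2 @ bar5.0: A3/G4 m7 -> G3/D4 P5 similar
  R2 @ bar5.0: A3/C5 m3 -> G3/D4 P5 similar
  R2 @ bar5.0: G4/C5 P4 -> D4/D4 P1 similar
  R3 @ bar5.0: E4 above D4
  R7 @ bar5.0: C5->D4 leap 10st
  R3 @ bar5.1: E4 above D4
  R3 @ bar5.2: E4 above D4
  R3 @ bar5.3: E4 above D4
  R1 @ bar6.0: G3/D4 P5 -> E3/B3 P5 similar
  R2 @ bar6.0: G3/E4 M6 -> E3/B3 P5 similar
  R2 @ bar6.0: E4/D4 M2 -> B3/B3 P1 similar
  R3 @ bar6.0: E4 above B3
  R3 @ bar6.1: E4 above B3
  R3 @ bar6.2: E4 above B3
  R3 @ bar6.3: E4 above B3
  R1 @ bar7.0: E3/E4 P8 -> F3/F4 P8 similar
  R2 @ bar7.0: E3/B3 P5 -> F3/F4 P8 similar
  R2 @ bar7.0: E4/B3 P4 -> F4/F4 P1 similar
  R7 @ bar7.0: B3->F4 leap 6st
  R8 @ bar7.0: penult P8 not 3rd/6th
  R8 @ bar7.0: penult P8 not 3rd/6th
  R1 @ bar8.0: F4/F4 P1 -> G4/G4 P1 similar
  R6 @ bar8.3: closes on m3
  R6 @ bar8.3: closes on m3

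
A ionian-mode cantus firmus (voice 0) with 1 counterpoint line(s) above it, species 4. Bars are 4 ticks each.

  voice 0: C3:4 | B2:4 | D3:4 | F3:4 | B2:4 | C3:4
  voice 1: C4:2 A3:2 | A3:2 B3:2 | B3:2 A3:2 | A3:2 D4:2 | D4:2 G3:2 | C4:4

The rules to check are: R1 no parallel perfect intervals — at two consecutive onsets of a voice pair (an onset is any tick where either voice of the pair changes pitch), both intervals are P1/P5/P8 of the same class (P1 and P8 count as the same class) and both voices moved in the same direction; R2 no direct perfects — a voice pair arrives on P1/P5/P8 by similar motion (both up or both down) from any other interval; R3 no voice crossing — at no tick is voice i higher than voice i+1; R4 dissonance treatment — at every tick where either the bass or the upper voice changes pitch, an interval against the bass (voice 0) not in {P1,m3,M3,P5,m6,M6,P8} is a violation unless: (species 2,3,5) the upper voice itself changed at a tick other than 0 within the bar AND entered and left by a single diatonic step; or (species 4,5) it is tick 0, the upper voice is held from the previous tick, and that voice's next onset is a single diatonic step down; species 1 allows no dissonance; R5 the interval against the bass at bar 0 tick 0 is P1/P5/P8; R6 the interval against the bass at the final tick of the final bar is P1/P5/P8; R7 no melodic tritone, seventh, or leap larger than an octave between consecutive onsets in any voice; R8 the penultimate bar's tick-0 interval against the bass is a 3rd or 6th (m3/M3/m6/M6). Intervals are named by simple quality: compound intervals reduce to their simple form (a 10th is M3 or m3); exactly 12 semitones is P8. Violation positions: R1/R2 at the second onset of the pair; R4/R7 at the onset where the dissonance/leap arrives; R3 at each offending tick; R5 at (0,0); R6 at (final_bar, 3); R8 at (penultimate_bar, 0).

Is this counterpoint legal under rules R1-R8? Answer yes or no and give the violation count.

No (3 violations)

bar 0: v0=C3 v1=C4 (P8)
bar 1: v0=B2 v1=A3 (m7)
bar 2: v0=D3 v1=B3 (M6)
bar 3: v0=F3 v1=A3 (M3)
bar 4: v0=B2 v1=D4 (m3)
bar 5: v0=C3 v1=C4 (P8)
  R4 @ bar1.0: B2/A3 m7 untreated
  R7 @ bar4.0: F3->B2 leap 6st
  R2 @ bar5.0: B2/G3 m6 -> C3/C4 P8 similar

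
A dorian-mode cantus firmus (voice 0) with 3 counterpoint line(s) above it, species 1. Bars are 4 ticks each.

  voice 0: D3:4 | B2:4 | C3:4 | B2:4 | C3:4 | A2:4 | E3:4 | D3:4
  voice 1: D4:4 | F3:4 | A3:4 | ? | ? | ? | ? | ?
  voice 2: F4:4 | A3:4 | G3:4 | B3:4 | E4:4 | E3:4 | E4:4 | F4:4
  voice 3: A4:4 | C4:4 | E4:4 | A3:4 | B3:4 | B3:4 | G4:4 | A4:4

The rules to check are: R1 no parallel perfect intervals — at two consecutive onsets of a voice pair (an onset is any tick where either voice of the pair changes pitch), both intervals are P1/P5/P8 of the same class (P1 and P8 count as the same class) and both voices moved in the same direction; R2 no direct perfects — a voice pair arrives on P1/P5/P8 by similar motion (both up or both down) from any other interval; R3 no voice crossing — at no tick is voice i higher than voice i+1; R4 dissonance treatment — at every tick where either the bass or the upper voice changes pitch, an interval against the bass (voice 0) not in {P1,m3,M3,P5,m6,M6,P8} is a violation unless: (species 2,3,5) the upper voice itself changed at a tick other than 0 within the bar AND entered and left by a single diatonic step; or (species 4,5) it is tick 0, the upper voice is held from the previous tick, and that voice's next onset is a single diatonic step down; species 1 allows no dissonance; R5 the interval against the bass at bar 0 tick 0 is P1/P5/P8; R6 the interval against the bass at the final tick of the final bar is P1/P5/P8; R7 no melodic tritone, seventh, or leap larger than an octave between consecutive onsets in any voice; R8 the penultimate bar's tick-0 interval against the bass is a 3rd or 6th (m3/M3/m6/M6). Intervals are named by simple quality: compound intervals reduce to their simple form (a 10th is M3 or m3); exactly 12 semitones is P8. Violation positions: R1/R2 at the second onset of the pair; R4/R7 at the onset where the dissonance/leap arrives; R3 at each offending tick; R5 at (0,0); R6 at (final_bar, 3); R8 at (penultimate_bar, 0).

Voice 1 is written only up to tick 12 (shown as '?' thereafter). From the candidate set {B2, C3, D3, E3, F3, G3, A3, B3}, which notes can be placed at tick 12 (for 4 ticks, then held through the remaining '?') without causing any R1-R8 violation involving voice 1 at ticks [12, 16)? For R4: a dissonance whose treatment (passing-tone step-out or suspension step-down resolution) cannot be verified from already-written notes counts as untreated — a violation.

B2: violates R2,R7
C3: violates R4
D3: violates R1
E3: violates R4
F3: violates R4
G3: legal
A3: violates R4
B3: violates R2

{G3}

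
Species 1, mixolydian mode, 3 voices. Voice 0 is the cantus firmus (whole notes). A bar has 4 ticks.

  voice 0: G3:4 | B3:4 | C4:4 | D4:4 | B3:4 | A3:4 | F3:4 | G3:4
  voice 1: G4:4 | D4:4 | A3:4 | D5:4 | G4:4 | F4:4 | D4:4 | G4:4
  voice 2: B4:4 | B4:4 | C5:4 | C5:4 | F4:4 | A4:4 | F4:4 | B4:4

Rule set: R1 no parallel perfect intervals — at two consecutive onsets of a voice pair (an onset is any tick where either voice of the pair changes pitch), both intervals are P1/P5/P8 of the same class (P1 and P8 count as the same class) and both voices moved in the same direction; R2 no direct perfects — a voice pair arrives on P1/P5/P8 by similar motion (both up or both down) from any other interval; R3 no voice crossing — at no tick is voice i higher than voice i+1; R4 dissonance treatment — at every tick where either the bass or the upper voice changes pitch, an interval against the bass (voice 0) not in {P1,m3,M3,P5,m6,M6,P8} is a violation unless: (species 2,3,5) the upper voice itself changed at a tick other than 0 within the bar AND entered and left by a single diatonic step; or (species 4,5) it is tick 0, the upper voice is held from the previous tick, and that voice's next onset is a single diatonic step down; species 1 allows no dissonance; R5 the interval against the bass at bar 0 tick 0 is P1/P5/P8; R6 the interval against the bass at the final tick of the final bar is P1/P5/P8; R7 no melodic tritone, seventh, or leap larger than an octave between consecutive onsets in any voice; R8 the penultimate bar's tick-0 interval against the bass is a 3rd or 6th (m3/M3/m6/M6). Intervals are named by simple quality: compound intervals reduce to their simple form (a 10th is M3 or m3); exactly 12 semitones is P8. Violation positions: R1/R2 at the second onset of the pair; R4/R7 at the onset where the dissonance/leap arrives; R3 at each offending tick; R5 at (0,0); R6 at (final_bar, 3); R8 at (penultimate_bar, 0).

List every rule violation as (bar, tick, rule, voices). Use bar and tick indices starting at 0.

bar 0: v0=G3 v1=G4 v2=B4 downbeat M3
bar 1: v0=B3 v1=D4 v2=B4 downbeat P8
bar 2: v0=C4 v1=A3 v2=C5 downbeat P8
bar 3: v0=D4 v1=D5 v2=C5 downbeat m7
bar 4: v0=B3 v1=G4 v2=F4 downbeat TT
bar 5: v0=A3 v1=F4 v2=A4 downbeat P8
bar 6: v0=F3 v1=D4 v2=F4 downbeat P8
bar 7: v0=G3 v1=G4 v2=B4 downbeat M3
  -> R5 @ bar 0 tick 0 v(0, 2): opens on M3
  -> R1 @ bar 2 tick 0 v(0, 2): B3/B4 P8 -> C4/C5 P8 similar
  -> R3 @ bar 2 tick 0 v(0, 1): C4 above A3
  -> R3 @ bar 2 tick 1 v(0, 1): C4 above A3
  -> R3 @ bar 2 tick 2 v(0, 1): C4 above A3
  -> R3 @ bar 2 tick 3 v(0, 1): C4 above A3
  -> R2 @ bar 3 tick 0 v(0, 1): C4/A3 m3 -> D4/D5 P8 similar
  -> R3 @ bar 3 tick 0 v(1, 2): D5 above C5
  -> R4 @ bar 3 tick 0 v(0, 2): D4/C5 m7 untreated
  -> R7 @ bar 3 tick 0 v(1,): A3->D5 leap 17st
  -> R3 @ bar 3 tick 1 v(1, 2): D5 above C5
  -> R3 @ bar 3 tick 2 v(1, 2): D5 above C5
  -> R3 @ bar 3 tick 3 v(1, 2): D5 above C5
  -> R3 @ bar 4 tick 0 v(1, 2): G4 above F4
  -> R4 @ bar 4 tick 0 v(0, 2): B3/F4 TT untreated
  -> R3 @ bar 4 tick 1 v(1, 2): G4 above F4
  -> R3 @ bar 4 tick 2 v(1, 2): G4 above F4
  -> R3 @ bar 4 tick 3 v(1, 2): G4 above F4
  -> R1 @ bar 6 tick 0 v(0, 2): A3/A4 P8 -> F3/F4 P8 similar
  -> R8 @ bar 6 tick 0 v(0, 2): penult P8 not 3rd/6th
  -> R2 @ bar 7 tick 0 v(0, 1): F3/D4 M6 -> G3/G4 P8 similar
  -> R7 @ bar 7 tick 0 v(2,): F4->B4 leap 6st
  -> R6 @ bar 7 tick 3 v(0, 2): closes on M3

(0, 0, R5, (0, 2))
(2, 0, R1, (0, 2))
(2, 0, R3, (0, 1))
(2, 1, R3, (0, 1))
(2, 2, R3, (0, 1))
(2, 3, R3, (0, 1))
(3, 0, R2, (0, 1))
(3, 0, R3, (1, 2))
(3, 0, R4, (0, 2))
(3, 0, R7, (1,))
(3, 1, R3, (1, 2))
(3, 2, R3, (1, 2))
(3, 3, R3, (1, 2))
(4, 0, R3, (1, 2))
(4, 0, R4, (0, 2))
(4, 1, R3, (1, 2))
(4, 2, R3, (1, 2))
(4, 3, R3, (1, 2))
(6, 0, R1, (0, 2))
(6, 0, R8, (0, 2))
(7, 0, R2, (0, 1))
(7, 0, R7, (2,))
(7, 3, R6, (0, 2))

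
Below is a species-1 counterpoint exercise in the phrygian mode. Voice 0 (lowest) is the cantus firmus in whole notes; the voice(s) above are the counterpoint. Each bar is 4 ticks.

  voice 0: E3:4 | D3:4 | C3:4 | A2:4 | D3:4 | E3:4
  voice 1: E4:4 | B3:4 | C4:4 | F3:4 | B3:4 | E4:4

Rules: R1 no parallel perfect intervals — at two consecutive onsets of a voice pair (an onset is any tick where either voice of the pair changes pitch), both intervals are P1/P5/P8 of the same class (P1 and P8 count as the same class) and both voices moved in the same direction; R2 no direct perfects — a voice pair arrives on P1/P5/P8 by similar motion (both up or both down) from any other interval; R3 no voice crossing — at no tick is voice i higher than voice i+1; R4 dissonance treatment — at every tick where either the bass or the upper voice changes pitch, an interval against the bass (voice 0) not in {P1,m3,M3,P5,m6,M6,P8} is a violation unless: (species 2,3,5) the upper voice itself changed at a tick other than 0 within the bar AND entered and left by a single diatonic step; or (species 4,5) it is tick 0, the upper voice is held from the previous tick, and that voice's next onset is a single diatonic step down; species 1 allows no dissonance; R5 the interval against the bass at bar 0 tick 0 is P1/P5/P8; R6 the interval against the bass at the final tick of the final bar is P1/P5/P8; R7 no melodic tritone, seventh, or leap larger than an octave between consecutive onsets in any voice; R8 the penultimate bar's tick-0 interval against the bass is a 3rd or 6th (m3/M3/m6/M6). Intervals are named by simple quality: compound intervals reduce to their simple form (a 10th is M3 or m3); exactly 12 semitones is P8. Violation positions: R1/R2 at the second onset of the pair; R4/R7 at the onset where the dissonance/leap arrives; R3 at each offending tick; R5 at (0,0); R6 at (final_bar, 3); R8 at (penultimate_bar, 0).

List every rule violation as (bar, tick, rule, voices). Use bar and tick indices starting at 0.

bar 0: v0=E3 v1=E4 downbeat P8
bar 1: v0=D3 v1=B3 downbeat M6
bar 2: v0=C3 v1=C4 downbeat P8
bar 3: v0=A2 v1=F3 downbeat m6
bar 4: v0=D3 v1=B3 downbeat M6
bar 5: v0=E3 v1=E4 downbeat P8
  -> R7 @ bar 4 tick 0 v(1,): F3->B3 leap 6st
  -> R2 @ bar 5 tick 0 v(0, 1): D3/B3 M6 -> E3/E4 P8 similar

(4, 0, R7, (1,))
(5, 0, R2, (0, 1))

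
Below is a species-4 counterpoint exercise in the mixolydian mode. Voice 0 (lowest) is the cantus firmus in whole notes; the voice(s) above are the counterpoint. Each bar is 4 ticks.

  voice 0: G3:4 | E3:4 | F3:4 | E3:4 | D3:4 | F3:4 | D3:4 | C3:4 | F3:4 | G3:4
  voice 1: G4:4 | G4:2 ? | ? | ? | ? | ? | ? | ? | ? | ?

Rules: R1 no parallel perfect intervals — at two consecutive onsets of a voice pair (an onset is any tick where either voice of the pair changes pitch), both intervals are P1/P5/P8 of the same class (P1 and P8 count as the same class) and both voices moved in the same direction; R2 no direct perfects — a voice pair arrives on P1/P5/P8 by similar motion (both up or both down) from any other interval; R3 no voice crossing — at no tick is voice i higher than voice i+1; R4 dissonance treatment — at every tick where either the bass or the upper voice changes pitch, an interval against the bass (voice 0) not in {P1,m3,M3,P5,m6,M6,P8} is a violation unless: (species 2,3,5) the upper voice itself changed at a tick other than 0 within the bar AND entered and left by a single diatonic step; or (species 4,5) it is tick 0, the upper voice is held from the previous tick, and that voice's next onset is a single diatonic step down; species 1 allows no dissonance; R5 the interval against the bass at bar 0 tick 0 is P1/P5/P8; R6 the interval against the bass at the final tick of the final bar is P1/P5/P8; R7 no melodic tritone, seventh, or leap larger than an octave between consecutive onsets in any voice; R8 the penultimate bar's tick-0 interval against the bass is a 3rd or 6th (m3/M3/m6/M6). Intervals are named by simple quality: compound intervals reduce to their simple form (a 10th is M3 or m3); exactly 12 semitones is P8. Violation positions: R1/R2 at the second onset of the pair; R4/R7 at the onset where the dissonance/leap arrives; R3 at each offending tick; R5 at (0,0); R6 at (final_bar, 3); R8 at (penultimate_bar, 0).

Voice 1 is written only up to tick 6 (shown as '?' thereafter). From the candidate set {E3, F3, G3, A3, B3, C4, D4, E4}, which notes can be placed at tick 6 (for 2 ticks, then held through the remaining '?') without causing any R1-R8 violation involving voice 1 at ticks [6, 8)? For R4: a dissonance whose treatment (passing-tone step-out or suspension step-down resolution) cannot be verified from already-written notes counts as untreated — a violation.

E3: violates R7
F3: violates R4,R7
G3: legal
A3: violates R4,R7
B3: legal
C4: legal
D4: violates R4
E4: legal

{B3, C4, E4, G3}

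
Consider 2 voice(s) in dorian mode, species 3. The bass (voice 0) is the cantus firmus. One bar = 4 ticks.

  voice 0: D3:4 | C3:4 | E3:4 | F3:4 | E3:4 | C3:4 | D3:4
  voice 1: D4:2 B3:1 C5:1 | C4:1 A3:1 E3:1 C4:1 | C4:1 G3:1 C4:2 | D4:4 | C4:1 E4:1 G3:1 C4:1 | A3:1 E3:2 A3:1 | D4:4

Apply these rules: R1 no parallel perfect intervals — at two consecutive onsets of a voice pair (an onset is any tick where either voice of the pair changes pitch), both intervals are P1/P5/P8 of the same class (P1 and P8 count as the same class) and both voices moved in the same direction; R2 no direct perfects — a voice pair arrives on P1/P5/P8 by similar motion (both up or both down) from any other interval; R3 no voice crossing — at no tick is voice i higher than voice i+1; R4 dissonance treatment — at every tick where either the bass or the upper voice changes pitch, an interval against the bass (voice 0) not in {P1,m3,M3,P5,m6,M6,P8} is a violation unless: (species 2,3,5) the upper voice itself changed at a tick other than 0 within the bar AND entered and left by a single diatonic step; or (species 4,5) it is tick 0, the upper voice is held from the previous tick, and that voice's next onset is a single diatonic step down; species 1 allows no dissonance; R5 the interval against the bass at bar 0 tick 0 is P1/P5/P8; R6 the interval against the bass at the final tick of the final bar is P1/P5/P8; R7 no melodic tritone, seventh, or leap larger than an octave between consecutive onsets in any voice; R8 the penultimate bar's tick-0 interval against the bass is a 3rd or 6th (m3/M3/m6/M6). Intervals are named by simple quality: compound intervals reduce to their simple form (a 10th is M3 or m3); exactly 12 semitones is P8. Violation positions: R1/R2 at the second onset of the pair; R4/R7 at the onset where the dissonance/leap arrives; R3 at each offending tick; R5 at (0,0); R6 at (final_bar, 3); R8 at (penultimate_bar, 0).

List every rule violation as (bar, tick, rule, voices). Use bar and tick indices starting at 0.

bar 0: v0=D3 v1=D4 downbeat P8
bar 1: v0=C3 v1=C4 downbeat P8
bar 2: v0=E3 v1=C4 downbeat m6
bar 3: v0=F3 v1=D4 downbeat M6
bar 4: v0=E3 v1=C4 downbeat m6
bar 5: v0=C3 v1=A3 downbeat M6
bar 6: v0=D3 v1=D4 downbeat P8
  -> R4 @ bar 0 tick 3 v(0, 1): D3/C5 m7 untreated
  -> R7 @ bar 0 tick 3 v(1,): B3->C5 leap 13st
  -> R2 @ bar 1 tick 0 v(0, 1): D3/C5 m7 -> C3/C4 P8 similar
  -> R2 @ bar 6 tick 0 v(0, 1): C3/A3 M6 -> D3/D4 P8 similar

(0, 3, R4, (0, 1))
(0, 3, R7, (1,))
(1, 0, R2, (0, 1))
(6, 0, R2, (0, 1))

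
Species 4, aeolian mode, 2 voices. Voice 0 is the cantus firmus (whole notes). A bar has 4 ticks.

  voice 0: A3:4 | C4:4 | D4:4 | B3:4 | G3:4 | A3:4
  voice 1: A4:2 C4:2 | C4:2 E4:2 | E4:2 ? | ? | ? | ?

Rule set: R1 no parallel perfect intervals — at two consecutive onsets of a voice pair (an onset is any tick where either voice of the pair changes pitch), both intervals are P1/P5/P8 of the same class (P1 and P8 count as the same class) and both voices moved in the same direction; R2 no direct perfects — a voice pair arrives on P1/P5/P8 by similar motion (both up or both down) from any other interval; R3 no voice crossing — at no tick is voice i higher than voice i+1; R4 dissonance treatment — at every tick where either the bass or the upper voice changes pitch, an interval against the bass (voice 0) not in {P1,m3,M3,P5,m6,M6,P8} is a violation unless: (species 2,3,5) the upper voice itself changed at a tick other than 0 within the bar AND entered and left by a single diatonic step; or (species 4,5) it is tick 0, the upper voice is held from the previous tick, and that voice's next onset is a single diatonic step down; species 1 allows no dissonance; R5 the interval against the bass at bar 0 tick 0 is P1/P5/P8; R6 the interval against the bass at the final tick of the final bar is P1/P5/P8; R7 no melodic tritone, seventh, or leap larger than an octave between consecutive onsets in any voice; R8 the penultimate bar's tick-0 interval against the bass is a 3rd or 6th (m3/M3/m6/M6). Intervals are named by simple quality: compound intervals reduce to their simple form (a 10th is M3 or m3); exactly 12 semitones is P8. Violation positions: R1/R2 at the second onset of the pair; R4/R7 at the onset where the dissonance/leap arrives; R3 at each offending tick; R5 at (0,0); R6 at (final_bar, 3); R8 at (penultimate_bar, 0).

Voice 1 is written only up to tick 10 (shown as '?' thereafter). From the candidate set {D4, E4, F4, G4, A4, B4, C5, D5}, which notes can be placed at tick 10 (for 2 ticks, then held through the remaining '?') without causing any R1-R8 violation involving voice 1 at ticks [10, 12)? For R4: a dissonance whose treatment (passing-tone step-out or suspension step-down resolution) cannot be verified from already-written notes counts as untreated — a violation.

{A4, B4, D4, E4, F4}

D4: legal
E4: legal
F4: legal
G4: violates R4
A4: legal
B4: legal
C5: violates R4
D5: violates R7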